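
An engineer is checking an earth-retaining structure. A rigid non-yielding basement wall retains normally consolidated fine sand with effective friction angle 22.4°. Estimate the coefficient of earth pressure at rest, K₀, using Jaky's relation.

0.619

K₀ = 1 − sin φ' = 1 − sin 22.4° = 0.6189.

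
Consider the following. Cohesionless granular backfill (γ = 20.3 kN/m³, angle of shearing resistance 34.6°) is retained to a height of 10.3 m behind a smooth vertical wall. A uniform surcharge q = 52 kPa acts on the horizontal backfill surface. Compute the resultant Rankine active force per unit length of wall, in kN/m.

K_a = tan²(45° − φ/2) = 0.2756.
Soil triangle: ½ K_a γ H² = 0.5×0.2756×20.3×10.3² = 296.8 kN/m.
Surcharge rectangle: K_a q H = 0.2756×52×10.3 = 147.6 kN/m.
Total = 296.8 + 147.6 = 444.4 kN/m.

444 kN/m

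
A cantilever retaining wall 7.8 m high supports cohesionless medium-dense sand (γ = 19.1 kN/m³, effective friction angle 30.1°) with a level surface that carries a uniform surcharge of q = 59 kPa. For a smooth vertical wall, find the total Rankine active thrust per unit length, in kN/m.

346 kN/m

K_a = tan²(45° − φ/2) = 0.3320.
Soil triangle: ½ K_a γ H² = 0.5×0.3320×19.1×7.8² = 192.9 kN/m.
Surcharge rectangle: K_a q H = 0.3320×59×7.8 = 152.8 kN/m.
Total = 192.9 + 152.8 = 345.7 kN/m.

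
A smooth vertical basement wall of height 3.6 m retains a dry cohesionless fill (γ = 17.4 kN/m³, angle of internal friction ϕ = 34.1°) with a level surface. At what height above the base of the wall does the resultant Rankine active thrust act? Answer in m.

1.20 m

K_a = 0.2815.
The pressure distribution is triangular, so the resultant acts at H/3 above the base = 3.6/3 = 1.200 m.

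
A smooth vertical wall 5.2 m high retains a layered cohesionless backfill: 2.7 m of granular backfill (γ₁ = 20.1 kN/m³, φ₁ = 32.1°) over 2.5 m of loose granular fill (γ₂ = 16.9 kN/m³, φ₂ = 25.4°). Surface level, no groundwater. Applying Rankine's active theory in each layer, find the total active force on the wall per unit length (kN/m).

K_a1 = tan²(45°−32.1°/2) = 0.3060; K_a2 = tan²(45°−25.4°/2) = 0.3996.
Layer 1: σ at base = K_a1 γ₁ h₁ = 16.61 kPa; P₁ = ½×16.61×2.7 = 22.42.
Layer 2: σ_v at top = γ₁h₁ = 54.27; σ_h top = K_a2×54.27 = 21.69; σ_h base = K_a2×(54.27+16.9×2.5) = 38.57.
P₂ = ½(21.69+38.57)×2.5 = 75.33. Total P_a = 22.42+75.33 = 97.75 kN/m.

97.7 kN/m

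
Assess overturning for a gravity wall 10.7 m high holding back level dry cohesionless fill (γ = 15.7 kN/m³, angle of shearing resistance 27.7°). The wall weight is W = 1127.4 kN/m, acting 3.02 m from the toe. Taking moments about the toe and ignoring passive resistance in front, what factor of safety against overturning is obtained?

2.91

K_a = tan²(45° − 27.7°/2) = 0.3653.
P_a = ½K_aγH² = 0.5×0.3653×15.7×10.7² = 328.3 kN/m, acting at H/3 = 3.567 m above the base.
Overturning moment M_o = P_a × H/3 = 328.3 × 3.567 = 1171.
Resisting moment M_r = W × 3.02 = 1127.4 × 3.02 = 3405.
FS_overturning = M_r/M_o = 3405/1171 = 2.907.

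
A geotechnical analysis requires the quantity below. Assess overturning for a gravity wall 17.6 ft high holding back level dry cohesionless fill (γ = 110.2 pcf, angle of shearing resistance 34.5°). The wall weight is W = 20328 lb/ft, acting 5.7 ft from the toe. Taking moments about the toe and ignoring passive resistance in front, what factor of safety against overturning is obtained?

K_a = tan²(45° − 34.5°/2) = 0.2768.
P_a = ½K_aγH² = 0.5×0.2768×110.2×17.6² = 4724 lb/ft, acting at H/3 = 5.867 ft above the base.
Overturning moment M_o = P_a × H/3 = 4724 × 5.867 = 27720.
Resisting moment M_r = W × 5.7 = 20328 × 5.7 = 115900.
FS_overturning = M_r/M_o = 115900/27720 = 4.180.

4.18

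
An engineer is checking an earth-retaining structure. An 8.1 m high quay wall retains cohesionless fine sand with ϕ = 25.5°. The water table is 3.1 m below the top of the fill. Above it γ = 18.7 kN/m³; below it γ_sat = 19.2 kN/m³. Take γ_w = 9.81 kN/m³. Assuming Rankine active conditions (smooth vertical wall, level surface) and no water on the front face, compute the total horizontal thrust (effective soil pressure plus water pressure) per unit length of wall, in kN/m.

K_a = tan²(45° − φ/2) = 0.3981.
γ' = 19.2 − 9.81 = 9.390 kN/m³. Depth below WT = 5.0 m.
σ'_h at WT = K_a γ d_w = 23.08 kPa; at base = 23.08 + K_a γ' × 5.0 = 41.77 kPa.
P₁ (0–3.1 m) = ½×23.08×3.1 = 35.77. P₂ (3.1–8.1 m) = ½(23.08+41.77)×5.0 = 162.1.
P_w = ½ γ_w h₂² = 0.5×9.81×5.0² = 122.6. Total = 35.77+162.1+122.6 = 320.5 kN/m.

321 kN/m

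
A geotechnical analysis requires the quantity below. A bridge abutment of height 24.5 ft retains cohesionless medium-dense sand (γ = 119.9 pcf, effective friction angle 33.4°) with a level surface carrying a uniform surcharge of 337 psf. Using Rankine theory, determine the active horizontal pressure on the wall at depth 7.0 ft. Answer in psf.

K_a = (1 − sin φ)/(1 + sin φ) = 0.2899.
σ_v = γz + q = 119.9 × 7.0 + 337 = 1176 psf.
σ_h = K_a σ_v = 0.2899 × 1176 = 341.0 psf.

341 psf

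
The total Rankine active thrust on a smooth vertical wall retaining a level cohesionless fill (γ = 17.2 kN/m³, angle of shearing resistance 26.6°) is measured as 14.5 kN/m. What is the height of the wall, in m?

2.10 m

K_a = 0.3814. P_a = ½ K_a γ H² ⇒ H = √(2P_a/(K_a γ)).
H = √(2×14.5/(0.3814×17.2)) = 2.102 m.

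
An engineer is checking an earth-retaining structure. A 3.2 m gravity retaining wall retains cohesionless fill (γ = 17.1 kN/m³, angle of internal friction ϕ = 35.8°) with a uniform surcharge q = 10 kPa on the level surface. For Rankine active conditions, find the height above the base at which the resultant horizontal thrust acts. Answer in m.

K_a = 0.2619.
Triangular part P₁ = ½K_aγH² = 22.93 at H/3 = 1.067 m; rectangular part P₂ = K_a q H = 8.380 at H/2 = 1.600 m.
ȳ = (P₁·1.067 + P₂·1.600)/(P₁+P₂) = 1.209 m.

1.21 m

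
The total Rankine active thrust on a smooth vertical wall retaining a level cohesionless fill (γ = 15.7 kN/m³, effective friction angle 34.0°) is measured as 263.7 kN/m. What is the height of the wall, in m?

K_a = 0.2827. P_a = ½ K_a γ H² ⇒ H = √(2P_a/(K_a γ)).
H = √(2×263.7/(0.2827×15.7)) = 10.90 m.

10.9 m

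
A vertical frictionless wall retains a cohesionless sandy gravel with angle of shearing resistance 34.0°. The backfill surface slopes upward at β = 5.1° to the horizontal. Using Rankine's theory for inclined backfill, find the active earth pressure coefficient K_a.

0.286

K_a = cos β · (cos β − √(cos²β − cos²φ)) / (cos β + √(cos²β − cos²φ)).
cos β = 0.9960, cos φ = 0.8290, √(cos²β − cos²φ) = 0.5521.
K_a = 0.9960 × (0.9960 − 0.5521)/(0.9960 + 0.5521) = 0.2856.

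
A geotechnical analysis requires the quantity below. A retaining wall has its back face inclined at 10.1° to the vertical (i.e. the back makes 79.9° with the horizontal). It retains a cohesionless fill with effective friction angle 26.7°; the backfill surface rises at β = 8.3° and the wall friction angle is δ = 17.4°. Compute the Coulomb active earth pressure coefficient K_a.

0.476

K_a = sin²(α+φ) / [sin²α · sin(α−δ) · (1 + √{sin(φ+δ)sin(φ−β) / (sin(α−δ)sin(α+β))})²].
With α = 79.9°, φ = 26.7°, δ = 17.4°, β = 8.3°: K_a = 0.4762.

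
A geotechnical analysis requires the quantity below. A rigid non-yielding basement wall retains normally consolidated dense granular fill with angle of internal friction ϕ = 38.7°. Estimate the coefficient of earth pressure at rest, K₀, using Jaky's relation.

K₀ = 1 − sin φ' = 1 − sin 38.7° = 0.3748.

0.375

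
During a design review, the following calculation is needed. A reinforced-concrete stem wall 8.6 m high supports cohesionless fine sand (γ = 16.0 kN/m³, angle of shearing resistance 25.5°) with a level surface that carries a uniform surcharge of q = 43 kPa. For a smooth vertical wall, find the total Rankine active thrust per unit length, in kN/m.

K_a = tan²(45° − φ/2) = 0.3981.
Soil triangle: ½ K_a γ H² = 0.5×0.3981×16.0×8.6² = 235.5 kN/m.
Surcharge rectangle: K_a q H = 0.3981×43×8.6 = 147.2 kN/m.
Total = 235.5 + 147.2 = 382.8 kN/m.

383 kN/m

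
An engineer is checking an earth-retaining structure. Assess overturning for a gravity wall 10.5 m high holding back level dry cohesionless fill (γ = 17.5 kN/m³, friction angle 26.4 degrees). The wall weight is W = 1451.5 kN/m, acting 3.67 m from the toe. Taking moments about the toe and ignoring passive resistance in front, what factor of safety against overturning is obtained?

4.10

K_a = tan²(45° − 26.4°/2) = 0.3844.
P_a = ½K_aγH² = 0.5×0.3844×17.5×10.5² = 370.9 kN/m, acting at H/3 = 3.500 m above the base.
Overturning moment M_o = P_a × H/3 = 370.9 × 3.500 = 1298.
Resisting moment M_r = W × 3.67 = 1451.5 × 3.67 = 5327.
FS_overturning = M_r/M_o = 5327/1298 = 4.104.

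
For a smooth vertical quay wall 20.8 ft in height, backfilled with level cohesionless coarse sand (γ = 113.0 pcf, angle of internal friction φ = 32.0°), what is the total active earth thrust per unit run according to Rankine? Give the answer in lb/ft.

K_a = tan²(45° − φ/2) = 0.3073.
P_a = ½ K_a γ H² = 0.5 × 0.3073 × 113.0 × 20.8² = 7511 lb/ft.

7510 lb/ft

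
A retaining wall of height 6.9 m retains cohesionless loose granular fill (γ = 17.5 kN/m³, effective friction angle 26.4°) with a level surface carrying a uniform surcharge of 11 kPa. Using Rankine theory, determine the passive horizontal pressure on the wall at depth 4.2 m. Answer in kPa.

K_p = (1 + sin φ)/(1 − sin φ) = 2.601.
σ_v = γz + q = 17.5 × 4.2 + 11 = 84.50 kPa.
σ_h = K_p σ_v = 2.601 × 84.50 = 219.8 kPa.

220 kPa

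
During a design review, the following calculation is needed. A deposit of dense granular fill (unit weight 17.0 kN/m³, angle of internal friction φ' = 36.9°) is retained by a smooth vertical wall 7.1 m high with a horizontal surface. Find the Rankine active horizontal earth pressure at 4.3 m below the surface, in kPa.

18.3 kPa

K_a = (1 − sin φ)/(1 + sin φ) = 0.2497.
σ_h = K_a γ z = 0.2497 × 17.0 × 4.3 = 18.25 kPa.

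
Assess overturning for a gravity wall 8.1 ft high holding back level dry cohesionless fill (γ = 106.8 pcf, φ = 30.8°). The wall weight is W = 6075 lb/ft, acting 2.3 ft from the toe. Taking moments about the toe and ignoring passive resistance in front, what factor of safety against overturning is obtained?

K_a = tan²(45° − 30.8°/2) = 0.3227.
P_a = ½K_aγH² = 0.5×0.3227×106.8×8.1² = 1131 lb/ft, acting at H/3 = 2.700 ft above the base.
Overturning moment M_o = P_a × H/3 = 1131 × 2.700 = 3053.
Resisting moment M_r = W × 2.3 = 6075 × 2.3 = 13970.
FS_overturning = M_r/M_o = 13970/3053 = 4.577.

4.58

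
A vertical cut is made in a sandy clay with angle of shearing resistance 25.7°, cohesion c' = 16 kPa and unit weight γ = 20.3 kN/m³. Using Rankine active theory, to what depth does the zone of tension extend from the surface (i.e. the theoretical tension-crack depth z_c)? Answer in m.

2.51 m

K_a = tan²(45° − 25.7°/2) = 0.3950; √K_a = 0.6285.
The active pressure is zero where K_a γ z = 2c√K_a, so z_c = 2c/(γ√K_a) = 2×16/(20.3×0.6285) = 2.508 m.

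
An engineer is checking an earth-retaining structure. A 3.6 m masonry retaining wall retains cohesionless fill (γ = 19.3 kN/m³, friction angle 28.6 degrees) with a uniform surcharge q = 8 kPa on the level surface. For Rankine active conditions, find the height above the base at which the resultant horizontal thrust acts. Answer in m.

K_a = 0.3525.
Triangular part P₁ = ½K_aγH² = 44.09 at H/3 = 1.200 m; rectangular part P₂ = K_a q H = 10.15 at H/2 = 1.800 m.
ȳ = (P₁·1.200 + P₂·1.800)/(P₁+P₂) = 1.312 m.

1.31 m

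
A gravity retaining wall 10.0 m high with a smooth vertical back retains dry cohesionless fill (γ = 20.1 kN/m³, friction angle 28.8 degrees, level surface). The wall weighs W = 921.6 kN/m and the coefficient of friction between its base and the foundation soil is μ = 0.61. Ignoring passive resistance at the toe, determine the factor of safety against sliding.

K_a = tan²(45° − 28.8°/2) = 0.3498.
P_a = ½K_aγH² = 0.5×0.3498×20.1×10.0² = 351.5 kN/m, acting at H/3 = 3.333 m above the base.
FS_sliding = μW / P_a = 0.61×921.6 / 351.5 = 1.599.

1.60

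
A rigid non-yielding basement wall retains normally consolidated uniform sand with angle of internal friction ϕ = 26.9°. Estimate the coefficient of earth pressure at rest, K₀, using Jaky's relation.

0.548

K₀ = 1 − sin φ' = 1 − sin 26.9° = 0.5476.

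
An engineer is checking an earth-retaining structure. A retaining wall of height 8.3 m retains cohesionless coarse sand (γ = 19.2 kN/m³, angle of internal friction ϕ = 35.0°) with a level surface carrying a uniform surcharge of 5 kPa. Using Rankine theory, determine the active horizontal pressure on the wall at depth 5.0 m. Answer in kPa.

27.4 kPa

K_a = (1 − sin φ)/(1 + sin φ) = 0.2710.
σ_v = γz + q = 19.2 × 5.0 + 5 = 101.0 kPa.
σ_h = K_a σ_v = 0.2710 × 101.0 = 27.37 kPa.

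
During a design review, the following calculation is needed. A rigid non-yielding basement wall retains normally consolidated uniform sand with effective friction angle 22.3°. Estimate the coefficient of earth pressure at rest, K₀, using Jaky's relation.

0.621

K₀ = 1 − sin φ' = 1 − sin 22.3° = 0.6205.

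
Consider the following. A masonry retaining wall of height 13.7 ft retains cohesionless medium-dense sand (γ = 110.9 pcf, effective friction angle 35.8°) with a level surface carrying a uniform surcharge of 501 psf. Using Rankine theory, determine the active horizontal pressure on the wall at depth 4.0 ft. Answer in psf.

247 psf

K_a = (1 − sin φ)/(1 + sin φ) = 0.2619.
σ_v = γz + q = 110.9 × 4.0 + 501 = 944.6 psf.
σ_h = K_a σ_v = 0.2619 × 944.6 = 247.4 psf.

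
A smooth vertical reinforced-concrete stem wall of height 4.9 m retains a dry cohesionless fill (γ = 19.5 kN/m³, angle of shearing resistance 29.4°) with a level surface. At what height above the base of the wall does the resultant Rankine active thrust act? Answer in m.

K_a = 0.3415.
The pressure distribution is triangular, so the resultant acts at H/3 above the base = 4.9/3 = 1.633 m.

1.63 m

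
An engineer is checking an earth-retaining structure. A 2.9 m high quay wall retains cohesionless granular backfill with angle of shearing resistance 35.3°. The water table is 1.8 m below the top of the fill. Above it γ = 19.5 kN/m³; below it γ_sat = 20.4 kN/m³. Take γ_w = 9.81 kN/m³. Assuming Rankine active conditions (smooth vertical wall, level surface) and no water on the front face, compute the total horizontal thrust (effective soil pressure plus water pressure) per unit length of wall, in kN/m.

K_a = tan²(45° − φ/2) = 0.2675.
γ' = 20.4 − 9.81 = 10.59 kN/m³. Depth below WT = 1.1 m.
σ'_h at WT = K_a γ d_w = 9.391 kPa; at base = 9.391 + K_a γ' × 1.1 = 12.51 kPa.
P₁ (0–1.8 m) = ½×9.391×1.8 = 8.452. P₂ (1.8–2.9 m) = ½(9.391+12.51)×1.1 = 12.04.
P_w = ½ γ_w h₂² = 0.5×9.81×1.1² = 5.935. Total = 8.452+12.04+5.935 = 26.43 kN/m.

26.4 kN/m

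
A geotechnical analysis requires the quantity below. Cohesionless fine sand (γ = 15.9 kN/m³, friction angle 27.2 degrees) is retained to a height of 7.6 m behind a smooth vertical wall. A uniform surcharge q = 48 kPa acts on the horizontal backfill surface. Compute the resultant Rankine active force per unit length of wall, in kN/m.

307 kN/m

K_a = tan²(45° − φ/2) = 0.3726.
Soil triangle: ½ K_a γ H² = 0.5×0.3726×15.9×7.6² = 171.1 kN/m.
Surcharge rectangle: K_a q H = 0.3726×48×7.6 = 135.9 kN/m.
Total = 171.1 + 135.9 = 307.0 kN/m.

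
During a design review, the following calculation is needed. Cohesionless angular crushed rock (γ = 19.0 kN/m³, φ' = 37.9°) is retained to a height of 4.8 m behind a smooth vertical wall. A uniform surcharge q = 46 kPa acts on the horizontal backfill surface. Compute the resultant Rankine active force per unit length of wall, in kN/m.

105 kN/m

K_a = tan²(45° − φ/2) = 0.2389.
Soil triangle: ½ K_a γ H² = 0.5×0.2389×19.0×4.8² = 52.30 kN/m.
Surcharge rectangle: K_a q H = 0.2389×46×4.8 = 52.76 kN/m.
Total = 52.30 + 52.76 = 105.1 kN/m.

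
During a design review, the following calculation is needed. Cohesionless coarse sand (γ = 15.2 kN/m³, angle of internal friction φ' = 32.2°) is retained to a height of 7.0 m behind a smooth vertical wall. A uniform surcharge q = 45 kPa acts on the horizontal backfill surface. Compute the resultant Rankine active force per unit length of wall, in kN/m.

209 kN/m

K_a = tan²(45° − φ/2) = 0.3047.
Soil triangle: ½ K_a γ H² = 0.5×0.3047×15.2×7.0² = 113.5 kN/m.
Surcharge rectangle: K_a q H = 0.3047×45×7.0 = 95.99 kN/m.
Total = 113.5 + 95.99 = 209.5 kN/m.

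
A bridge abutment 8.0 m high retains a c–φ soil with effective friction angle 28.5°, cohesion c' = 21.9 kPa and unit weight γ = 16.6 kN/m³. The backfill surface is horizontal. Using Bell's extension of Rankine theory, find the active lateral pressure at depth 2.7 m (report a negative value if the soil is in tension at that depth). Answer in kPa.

-10.2 kPa

K_a = (1 − sin φ)/(1 + sin φ) = 0.3540.
σ_a = K_a γ z − 2c√K_a = 0.3540×16.6×2.7 − 2×21.9×0.5949 = -10.19 kPa.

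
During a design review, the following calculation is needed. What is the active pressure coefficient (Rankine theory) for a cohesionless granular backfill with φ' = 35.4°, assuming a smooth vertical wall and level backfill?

0.266

K_a = tan²(45° − φ/2) = tan²(27.30°) = 0.2664.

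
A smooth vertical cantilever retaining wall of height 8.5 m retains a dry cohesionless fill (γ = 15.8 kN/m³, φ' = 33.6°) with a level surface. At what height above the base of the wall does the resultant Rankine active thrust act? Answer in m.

K_a = 0.2875.
The pressure distribution is triangular, so the resultant acts at H/3 above the base = 8.5/3 = 2.833 m.

2.83 m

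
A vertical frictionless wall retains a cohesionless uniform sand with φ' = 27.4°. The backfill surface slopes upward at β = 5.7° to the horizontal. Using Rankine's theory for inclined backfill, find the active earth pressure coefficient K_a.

0.376

K_a = cos β · (cos β − √(cos²β − cos²φ)) / (cos β + √(cos²β − cos²φ)).
cos β = 0.9951, cos φ = 0.8878, √(cos²β − cos²φ) = 0.4494.
K_a = 0.9951 × (0.9951 − 0.4494)/(0.9951 + 0.4494) = 0.3759.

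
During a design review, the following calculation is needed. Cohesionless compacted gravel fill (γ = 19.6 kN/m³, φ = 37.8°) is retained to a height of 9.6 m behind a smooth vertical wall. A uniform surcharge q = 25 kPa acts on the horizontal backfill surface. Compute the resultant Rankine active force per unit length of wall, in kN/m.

274 kN/m

K_a = tan²(45° − φ/2) = 0.2400.
Soil triangle: ½ K_a γ H² = 0.5×0.2400×19.6×9.6² = 216.8 kN/m.
Surcharge rectangle: K_a q H = 0.2400×25×9.6 = 57.60 kN/m.
Total = 216.8 + 57.60 = 274.4 kN/m.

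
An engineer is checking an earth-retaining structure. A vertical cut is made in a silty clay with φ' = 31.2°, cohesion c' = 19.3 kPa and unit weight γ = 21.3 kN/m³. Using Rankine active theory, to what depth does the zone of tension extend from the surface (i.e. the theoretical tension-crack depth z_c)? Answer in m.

K_a = tan²(45° − 31.2°/2) = 0.3175; √K_a = 0.5635.
The active pressure is zero where K_a γ z = 2c√K_a, so z_c = 2c/(γ√K_a) = 2×19.3/(21.3×0.5635) = 3.216 m.

3.22 m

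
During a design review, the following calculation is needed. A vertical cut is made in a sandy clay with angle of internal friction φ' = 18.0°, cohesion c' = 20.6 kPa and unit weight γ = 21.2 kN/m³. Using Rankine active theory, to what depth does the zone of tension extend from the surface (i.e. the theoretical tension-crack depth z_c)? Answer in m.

2.67 m

K_a = tan²(45° − 18.0°/2) = 0.5279; √K_a = 0.7265.
The active pressure is zero where K_a γ z = 2c√K_a, so z_c = 2c/(γ√K_a) = 2×20.6/(21.2×0.7265) = 2.675 m.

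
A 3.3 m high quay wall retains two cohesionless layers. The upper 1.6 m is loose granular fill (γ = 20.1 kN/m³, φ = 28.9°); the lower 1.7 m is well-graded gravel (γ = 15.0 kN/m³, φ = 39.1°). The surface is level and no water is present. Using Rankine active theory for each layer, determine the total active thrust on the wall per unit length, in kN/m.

26.3 kN/m

K_a1 = tan²(45°−28.9°/2) = 0.3484; K_a2 = tan²(45°−39.1°/2) = 0.2265.
Layer 1: σ at base = K_a1 γ₁ h₁ = 11.20 kPa; P₁ = ½×11.20×1.6 = 8.963.
Layer 2: σ_v at top = γ₁h₁ = 32.16; σ_h top = K_a2×32.16 = 7.284; σ_h base = K_a2×(32.16+15.0×1.7) = 13.06.
P₂ = ½(7.284+13.06)×1.7 = 17.29. Total P_a = 8.963+17.29 = 26.25 kN/m.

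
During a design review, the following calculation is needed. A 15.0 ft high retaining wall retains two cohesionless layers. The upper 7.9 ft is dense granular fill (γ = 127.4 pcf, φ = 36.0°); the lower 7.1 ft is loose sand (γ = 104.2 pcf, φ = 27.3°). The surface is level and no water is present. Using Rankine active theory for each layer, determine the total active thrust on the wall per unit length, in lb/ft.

K_a1 = tan²(45°−36.0°/2) = 0.2596; K_a2 = tan²(45°−27.3°/2) = 0.3711.
Layer 1: σ at base = K_a1 γ₁ h₁ = 261.3 psf; P₁ = ½×261.3×7.9 = 1032.
Layer 2: σ_v at top = γ₁h₁ = 1006; σ_h top = K_a2×1006 = 373.5; σ_h base = K_a2×(1006+104.2×7.1) = 648.1.
P₂ = ½(373.5+648.1)×7.1 = 3627. Total P_a = 1032+3627 = 4659 lb/ft.

4660 lb/ft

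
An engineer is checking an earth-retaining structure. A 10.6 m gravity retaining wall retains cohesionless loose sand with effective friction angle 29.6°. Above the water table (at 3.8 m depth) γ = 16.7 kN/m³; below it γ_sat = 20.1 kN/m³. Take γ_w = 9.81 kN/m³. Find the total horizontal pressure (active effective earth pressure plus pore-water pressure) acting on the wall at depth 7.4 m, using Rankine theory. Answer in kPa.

69.4 kPa

K_a = (1 − sin φ)/(1 + sin φ) = 0.3387.
γ' = 20.1 − 9.81 = 10.29 kN/m³.
Effective vertical stress at 7.4 m: σ'_v = 16.7×3.8 + 10.29×3.60 = 100.5 kPa.
σ'_h = K_a σ'_v = 0.3387 × 100.5 = 34.04 kPa; u = γ_w × 3.60 = 35.32 kPa.
Total σ_h = 34.04 + 35.32 = 69.36 kPa.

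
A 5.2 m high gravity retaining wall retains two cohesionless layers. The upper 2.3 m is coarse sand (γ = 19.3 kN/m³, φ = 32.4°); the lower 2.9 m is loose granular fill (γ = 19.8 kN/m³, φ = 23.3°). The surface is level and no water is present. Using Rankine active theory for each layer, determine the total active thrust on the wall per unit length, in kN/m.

107 kN/m

K_a1 = tan²(45°−32.4°/2) = 0.3022; K_a2 = tan²(45°−23.3°/2) = 0.4331.
Layer 1: σ at base = K_a1 γ₁ h₁ = 13.42 kPa; P₁ = ½×13.42×2.3 = 15.43.
Layer 2: σ_v at top = γ₁h₁ = 44.39; σ_h top = K_a2×44.39 = 19.23; σ_h base = K_a2×(44.39+19.8×2.9) = 44.10.
P₂ = ½(19.23+44.10)×2.9 = 91.82. Total P_a = 15.43+91.82 = 107.2 kN/m.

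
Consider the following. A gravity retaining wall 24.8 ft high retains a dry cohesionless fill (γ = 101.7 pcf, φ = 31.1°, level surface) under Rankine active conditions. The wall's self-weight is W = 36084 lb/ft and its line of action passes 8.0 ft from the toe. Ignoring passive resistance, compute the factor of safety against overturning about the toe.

3.50

K_a = tan²(45° − 31.1°/2) = 0.3188.
P_a = ½K_aγH² = 0.5×0.3188×101.7×24.8² = 9970 lb/ft, acting at H/3 = 8.267 ft above the base.
Overturning moment M_o = P_a × H/3 = 9970 × 8.267 = 82420.
Resisting moment M_r = W × 8.0 = 36084 × 8.0 = 288700.
FS_overturning = M_r/M_o = 288700/82420 = 3.502.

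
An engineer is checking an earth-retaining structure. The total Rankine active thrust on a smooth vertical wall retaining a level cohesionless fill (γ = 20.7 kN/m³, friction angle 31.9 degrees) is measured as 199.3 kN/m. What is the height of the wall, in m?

7.90 m

K_a = 0.3085. P_a = ½ K_a γ H² ⇒ H = √(2P_a/(K_a γ)).
H = √(2×199.3/(0.3085×20.7)) = 7.900 m.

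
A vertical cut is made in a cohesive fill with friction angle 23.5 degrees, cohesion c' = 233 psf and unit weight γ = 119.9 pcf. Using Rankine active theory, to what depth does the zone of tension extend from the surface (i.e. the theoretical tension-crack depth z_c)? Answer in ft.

K_a = tan²(45° − 23.5°/2) = 0.4298; √K_a = 0.6556.
The active pressure is zero where K_a γ z = 2c√K_a, so z_c = 2c/(γ√K_a) = 2×233/(119.9×0.6556) = 5.928 ft.

5.93 ft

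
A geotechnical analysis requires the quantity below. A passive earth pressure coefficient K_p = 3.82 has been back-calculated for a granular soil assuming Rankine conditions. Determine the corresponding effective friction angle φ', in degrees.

35.8°

K_p = (1+sin φ)/(1−sin φ) ⇒ sin φ = (K_p − 1)/(K_p + 1) = 0.5851.
φ = arcsin(0.5851) = 35.81°.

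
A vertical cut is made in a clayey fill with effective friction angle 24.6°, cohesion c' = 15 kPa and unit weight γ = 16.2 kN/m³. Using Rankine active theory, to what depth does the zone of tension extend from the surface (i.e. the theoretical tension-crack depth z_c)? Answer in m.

2.88 m

K_a = tan²(45° − 24.6°/2) = 0.4121; √K_a = 0.6420.
The active pressure is zero where K_a γ z = 2c√K_a, so z_c = 2c/(γ√K_a) = 2×15/(16.2×0.6420) = 2.885 m.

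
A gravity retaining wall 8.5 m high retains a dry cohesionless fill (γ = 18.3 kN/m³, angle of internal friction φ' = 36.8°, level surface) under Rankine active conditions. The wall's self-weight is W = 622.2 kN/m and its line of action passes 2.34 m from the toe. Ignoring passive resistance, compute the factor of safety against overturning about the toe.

K_a = tan²(45° − 36.8°/2) = 0.2508.
P_a = ½K_aγH² = 0.5×0.2508×18.3×8.5² = 165.8 kN/m, acting at H/3 = 2.833 m above the base.
Overturning moment M_o = P_a × H/3 = 165.8 × 2.833 = 469.7.
Resisting moment M_r = W × 2.34 = 622.2 × 2.34 = 1456.
FS_overturning = M_r/M_o = 1456/469.7 = 3.100.

3.10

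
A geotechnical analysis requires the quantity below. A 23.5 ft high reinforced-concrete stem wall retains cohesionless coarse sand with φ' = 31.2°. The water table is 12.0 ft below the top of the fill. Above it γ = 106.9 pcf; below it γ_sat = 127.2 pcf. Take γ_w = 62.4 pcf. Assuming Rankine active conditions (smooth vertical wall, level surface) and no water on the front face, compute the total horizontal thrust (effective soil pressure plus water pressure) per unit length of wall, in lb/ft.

12600 lb/ft

K_a = tan²(45° − φ/2) = 0.3175.
γ' = 127.2 − 62.4 = 64.80 pcf. Depth below WT = 11.5 ft.
σ'_h at WT = K_a γ d_w = 407.3 psf; at base = 407.3 + K_a γ' × 11.5 = 643.9 psf.
P₁ (0–12.0 ft) = ½×407.3×12.0 = 2444. P₂ (12.0–23.5 ft) = ½(407.3+643.9)×11.5 = 6044.
P_w = ½ γ_w h₂² = 0.5×62.4×11.5² = 4126. Total = 2444+6044+4126 = 12610 lb/ft.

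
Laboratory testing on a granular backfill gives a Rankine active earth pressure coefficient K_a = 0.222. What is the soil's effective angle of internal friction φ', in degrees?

39.5°

K_a = tan²(45° − φ/2) ⇒ 45° − φ/2 = arctan(√0.222) = 25.23°.
φ = 2(45° − 25.23°) = 39.54°.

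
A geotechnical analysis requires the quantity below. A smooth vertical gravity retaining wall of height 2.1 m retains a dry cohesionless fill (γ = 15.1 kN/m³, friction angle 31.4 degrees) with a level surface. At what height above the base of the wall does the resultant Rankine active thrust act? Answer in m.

0.700 m

K_a = 0.3149.
The pressure distribution is triangular, so the resultant acts at H/3 above the base = 2.1/3 = 0.7000 m.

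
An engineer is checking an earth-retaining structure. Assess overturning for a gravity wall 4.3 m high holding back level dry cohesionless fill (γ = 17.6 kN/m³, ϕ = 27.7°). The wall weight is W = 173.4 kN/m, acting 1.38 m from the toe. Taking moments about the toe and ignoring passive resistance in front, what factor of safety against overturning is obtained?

K_a = tan²(45° − 27.7°/2) = 0.3653.
P_a = ½K_aγH² = 0.5×0.3653×17.6×4.3² = 59.44 kN/m, acting at H/3 = 1.433 m above the base.
Overturning moment M_o = P_a × H/3 = 59.44 × 1.433 = 85.20.
Resisting moment M_r = W × 1.38 = 173.4 × 1.38 = 239.3.
FS_overturning = M_r/M_o = 239.3/85.20 = 2.808.

2.81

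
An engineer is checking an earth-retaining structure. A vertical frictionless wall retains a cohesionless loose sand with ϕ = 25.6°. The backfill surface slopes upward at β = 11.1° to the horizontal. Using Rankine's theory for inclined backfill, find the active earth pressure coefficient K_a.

0.426

K_a = cos β · (cos β − √(cos²β − cos²φ)) / (cos β + √(cos²β − cos²φ)).
cos β = 0.9813, cos φ = 0.9018, √(cos²β − cos²φ) = 0.3868.
K_a = 0.9813 × (0.9813 − 0.3868)/(0.9813 + 0.3868) = 0.4264.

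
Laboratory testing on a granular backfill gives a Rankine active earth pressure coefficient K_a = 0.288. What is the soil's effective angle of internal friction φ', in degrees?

K_a = tan²(45° − φ/2) ⇒ 45° − φ/2 = arctan(√0.288) = 28.22°.
φ = 2(45° − 28.22°) = 33.56°.

33.6°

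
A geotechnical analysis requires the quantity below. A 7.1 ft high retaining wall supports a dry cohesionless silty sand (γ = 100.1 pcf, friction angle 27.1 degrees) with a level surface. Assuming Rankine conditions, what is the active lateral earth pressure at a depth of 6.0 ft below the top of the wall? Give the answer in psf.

K_a = (1 − sin φ)/(1 + sin φ) = 0.3741.
σ_h = K_a γ z = 0.3741 × 100.1 × 6.0 = 224.7 psf.

225 psf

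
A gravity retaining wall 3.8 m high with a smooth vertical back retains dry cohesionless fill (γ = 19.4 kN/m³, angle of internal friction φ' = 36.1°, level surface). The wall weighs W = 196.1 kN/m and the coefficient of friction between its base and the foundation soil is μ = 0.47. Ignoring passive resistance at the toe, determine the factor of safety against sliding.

2.55

K_a = tan²(45° − 36.1°/2) = 0.2585.
P_a = ½K_aγH² = 0.5×0.2585×19.4×3.8² = 36.21 kN/m, acting at H/3 = 1.267 m above the base.
FS_sliding = μW / P_a = 0.47×196.1 / 36.21 = 2.546.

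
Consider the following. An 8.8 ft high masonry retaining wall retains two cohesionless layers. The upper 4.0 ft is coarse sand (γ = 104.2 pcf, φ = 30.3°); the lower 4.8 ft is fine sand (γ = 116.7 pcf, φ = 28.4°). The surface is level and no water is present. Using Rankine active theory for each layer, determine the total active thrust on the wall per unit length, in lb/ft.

1460 lb/ft

K_a1 = tan²(45°−30.3°/2) = 0.3293; K_a2 = tan²(45°−28.4°/2) = 0.3554.
Layer 1: σ at base = K_a1 γ₁ h₁ = 137.3 psf; P₁ = ½×137.3×4.0 = 274.5.
Layer 2: σ_v at top = γ₁h₁ = 416.8; σ_h top = K_a2×416.8 = 148.1; σ_h base = K_a2×(416.8+116.7×4.8) = 347.2.
P₂ = ½(148.1+347.2)×4.8 = 1189. Total P_a = 274.5+1189 = 1463 lb/ft.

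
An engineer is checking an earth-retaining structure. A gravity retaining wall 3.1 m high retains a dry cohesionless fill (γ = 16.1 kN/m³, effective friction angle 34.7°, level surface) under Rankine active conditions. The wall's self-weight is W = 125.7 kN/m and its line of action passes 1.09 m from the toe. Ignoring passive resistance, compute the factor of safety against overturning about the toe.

K_a = tan²(45° − 34.7°/2) = 0.2745.
P_a = ½K_aγH² = 0.5×0.2745×16.1×3.1² = 21.23 kN/m, acting at H/3 = 1.033 m above the base.
Overturning moment M_o = P_a × H/3 = 21.23 × 1.033 = 21.94.
Resisting moment M_r = W × 1.09 = 125.7 × 1.09 = 137.0.
FS_overturning = M_r/M_o = 137.0/21.94 = 6.245.

6.24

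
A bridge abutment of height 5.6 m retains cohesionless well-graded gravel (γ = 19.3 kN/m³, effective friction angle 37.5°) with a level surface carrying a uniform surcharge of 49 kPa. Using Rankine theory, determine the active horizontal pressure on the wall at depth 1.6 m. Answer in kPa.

19.4 kPa

K_a = (1 − sin φ)/(1 + sin φ) = 0.2432.
σ_v = γz + q = 19.3 × 1.6 + 49 = 79.88 kPa.
σ_h = K_a σ_v = 0.2432 × 79.88 = 19.43 kPa.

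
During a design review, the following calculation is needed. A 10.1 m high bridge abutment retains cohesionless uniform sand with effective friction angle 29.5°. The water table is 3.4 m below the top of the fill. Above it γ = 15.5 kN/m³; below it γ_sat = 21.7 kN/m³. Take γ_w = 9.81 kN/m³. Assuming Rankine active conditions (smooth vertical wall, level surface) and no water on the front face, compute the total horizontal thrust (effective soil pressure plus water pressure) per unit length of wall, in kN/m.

462 kN/m

K_a = tan²(45° − φ/2) = 0.3401.
γ' = 21.7 − 9.81 = 11.89 kN/m³. Depth below WT = 6.7 m.
σ'_h at WT = K_a γ d_w = 17.92 kPa; at base = 17.92 + K_a γ' × 6.7 = 45.02 kPa.
P₁ (0–3.4 m) = ½×17.92×3.4 = 30.47. P₂ (3.4–10.1 m) = ½(17.92+45.02)×6.7 = 210.9.
P_w = ½ γ_w h₂² = 0.5×9.81×6.7² = 220.2. Total = 30.47+210.9+220.2 = 461.5 kN/m.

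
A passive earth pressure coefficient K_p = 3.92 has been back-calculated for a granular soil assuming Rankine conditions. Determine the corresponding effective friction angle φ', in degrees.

K_p = (1+sin φ)/(1−sin φ) ⇒ sin φ = (K_p − 1)/(K_p + 1) = 0.5935.
φ = arcsin(0.5935) = 36.41°.

36.4°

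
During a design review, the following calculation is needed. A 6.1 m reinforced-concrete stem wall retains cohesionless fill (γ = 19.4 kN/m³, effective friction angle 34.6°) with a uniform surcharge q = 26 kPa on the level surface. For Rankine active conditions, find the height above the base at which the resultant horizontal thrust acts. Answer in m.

K_a = 0.2756.
Triangular part P₁ = ½K_aγH² = 99.49 at H/3 = 2.033 m; rectangular part P₂ = K_a q H = 43.72 at H/2 = 3.050 m.
ȳ = (P₁·2.033 + P₂·3.050)/(P₁+P₂) = 2.344 m.

2.34 m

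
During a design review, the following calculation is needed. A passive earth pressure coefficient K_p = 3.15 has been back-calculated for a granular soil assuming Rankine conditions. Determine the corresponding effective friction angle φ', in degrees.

K_p = (1+sin φ)/(1−sin φ) ⇒ sin φ = (K_p − 1)/(K_p + 1) = 0.5181.
φ = arcsin(0.5181) = 31.20°.

31.2°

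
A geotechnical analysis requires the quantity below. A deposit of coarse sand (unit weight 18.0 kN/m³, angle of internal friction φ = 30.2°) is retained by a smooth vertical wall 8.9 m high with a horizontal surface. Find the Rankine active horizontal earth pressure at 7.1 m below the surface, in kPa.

42.3 kPa

K_a = (1 − sin φ)/(1 + sin φ) = 0.3307.
σ_h = K_a γ z = 0.3307 × 18.0 × 7.1 = 42.26 kPa.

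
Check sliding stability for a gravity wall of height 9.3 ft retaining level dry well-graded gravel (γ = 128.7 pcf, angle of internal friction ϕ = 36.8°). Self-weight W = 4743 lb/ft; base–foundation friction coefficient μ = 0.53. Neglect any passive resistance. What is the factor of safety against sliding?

K_a = tan²(45° − 36.8°/2) = 0.2508.
P_a = ½K_aγH² = 0.5×0.2508×128.7×9.3² = 1396 lb/ft, acting at H/3 = 3.100 ft above the base.
FS_sliding = μW / P_a = 0.53×4743 / 1396 = 1.801.

1.80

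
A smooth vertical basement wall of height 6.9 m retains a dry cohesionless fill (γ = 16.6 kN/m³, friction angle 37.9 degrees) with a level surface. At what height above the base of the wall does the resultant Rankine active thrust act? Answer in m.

K_a = 0.2389.
The pressure distribution is triangular, so the resultant acts at H/3 above the base = 6.9/3 = 2.300 m.

2.30 m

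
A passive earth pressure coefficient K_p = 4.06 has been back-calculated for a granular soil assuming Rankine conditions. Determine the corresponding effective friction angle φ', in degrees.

K_p = (1+sin φ)/(1−sin φ) ⇒ sin φ = (K_p − 1)/(K_p + 1) = 0.6047.
φ = arcsin(0.6047) = 37.21°.

37.2°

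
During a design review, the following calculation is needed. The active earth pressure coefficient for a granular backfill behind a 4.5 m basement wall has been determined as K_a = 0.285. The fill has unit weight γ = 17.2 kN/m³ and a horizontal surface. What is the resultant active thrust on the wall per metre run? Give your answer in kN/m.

49.6 kN/m

P = ½ K_a γ H² = 0.5 × 0.285 × 17.2 × 4.5² = 49.63 kN/m.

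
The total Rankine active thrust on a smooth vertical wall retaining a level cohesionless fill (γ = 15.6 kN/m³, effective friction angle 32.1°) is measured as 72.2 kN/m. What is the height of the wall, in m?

K_a = 0.3060. P_a = ½ K_a γ H² ⇒ H = √(2P_a/(K_a γ)).
H = √(2×72.2/(0.3060×15.6)) = 5.500 m.

5.50 m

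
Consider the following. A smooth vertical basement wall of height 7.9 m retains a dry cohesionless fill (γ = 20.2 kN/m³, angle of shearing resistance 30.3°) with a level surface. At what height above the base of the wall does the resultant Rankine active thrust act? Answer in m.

K_a = 0.3293.
The pressure distribution is triangular, so the resultant acts at H/3 above the base = 7.9/3 = 2.633 m.

2.63 m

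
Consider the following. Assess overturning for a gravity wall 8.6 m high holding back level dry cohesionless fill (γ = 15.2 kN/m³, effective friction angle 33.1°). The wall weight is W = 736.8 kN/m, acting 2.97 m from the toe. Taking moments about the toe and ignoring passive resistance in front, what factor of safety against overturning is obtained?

K_a = tan²(45° − 33.1°/2) = 0.2936.
P_a = ½K_aγH² = 0.5×0.2936×15.2×8.6² = 165.0 kN/m, acting at H/3 = 2.867 m above the base.
Overturning moment M_o = P_a × H/3 = 165.0 × 2.867 = 473.1.
Resisting moment M_r = W × 2.97 = 736.8 × 2.97 = 2188.
FS_overturning = M_r/M_o = 2188/473.1 = 4.626.

4.63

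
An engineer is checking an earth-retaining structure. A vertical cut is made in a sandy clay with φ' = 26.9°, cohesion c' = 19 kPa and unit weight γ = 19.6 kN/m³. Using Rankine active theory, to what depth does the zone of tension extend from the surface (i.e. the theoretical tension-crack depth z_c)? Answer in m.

K_a = tan²(45° − 26.9°/2) = 0.3770; √K_a = 0.6140.
The active pressure is zero where K_a γ z = 2c√K_a, so z_c = 2c/(γ√K_a) = 2×19/(19.6×0.6140) = 3.158 m.

3.16 m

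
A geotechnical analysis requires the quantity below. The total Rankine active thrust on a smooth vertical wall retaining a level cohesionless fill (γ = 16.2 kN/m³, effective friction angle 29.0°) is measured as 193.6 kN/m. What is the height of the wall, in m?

K_a = 0.3470. P_a = ½ K_a γ H² ⇒ H = √(2P_a/(K_a γ)).
H = √(2×193.6/(0.3470×16.2)) = 8.300 m.

8.30 m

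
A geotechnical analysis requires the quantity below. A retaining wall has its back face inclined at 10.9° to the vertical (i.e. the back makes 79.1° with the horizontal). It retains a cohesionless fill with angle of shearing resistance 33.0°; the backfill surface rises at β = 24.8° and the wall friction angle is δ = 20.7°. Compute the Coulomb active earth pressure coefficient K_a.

K_a = sin²(α+φ) / [sin²α · sin(α−δ) · (1 + √{sin(φ+δ)sin(φ−β) / (sin(α−δ)sin(α+β))})²].
With α = 79.1°, φ = 33.0°, δ = 20.7°, β = 24.8°: K_a = 0.5546.

0.555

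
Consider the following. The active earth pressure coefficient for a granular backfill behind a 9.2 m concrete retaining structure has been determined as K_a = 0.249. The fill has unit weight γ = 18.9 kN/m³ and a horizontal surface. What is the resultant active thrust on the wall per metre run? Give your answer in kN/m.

P = ½ K_a γ H² = 0.5 × 0.249 × 18.9 × 9.2² = 199.2 kN/m.

199 kN/m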